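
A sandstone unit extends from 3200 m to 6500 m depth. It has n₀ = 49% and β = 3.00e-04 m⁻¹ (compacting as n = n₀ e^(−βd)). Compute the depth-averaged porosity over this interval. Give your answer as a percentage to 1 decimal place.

Working in km (1 km = 1000 m; β in km⁻¹ = β in m⁻¹ × 1000):
⟨n⟩ = (1/(d₂−d₁)) ∫ n₀ e^(−βd) dd = n₀·(e^(−β·d₁) − e^(−β·d₂)) / (β·(d₂−d₁))
e^(−0.3×3.2) = 0.3829; e^(−0.3×6.5) = 0.1423
⟨n⟩ = 0.49 × (0.3829 − 0.1423) / (0.3 × 3.3) = 0.49 × 0.2430 = 0.1191

11.9%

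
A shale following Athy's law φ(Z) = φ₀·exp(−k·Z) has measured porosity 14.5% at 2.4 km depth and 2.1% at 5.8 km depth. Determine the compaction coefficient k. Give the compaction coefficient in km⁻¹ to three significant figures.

Athy: φ(Z) = φ₀ e^(−kZ) ⇒ φ₁/φ₂ = e^{k(Z₂−Z₁)} ⇒ k = ln(φ₁/φ₂)/(Z₂−Z₁)
k = ln(0.145/0.021) / (5.8 − 2.4) = ln(6.905) / 3.4 = 1.9322 / 3.4 = 0.5683 km⁻¹

0.568 km⁻¹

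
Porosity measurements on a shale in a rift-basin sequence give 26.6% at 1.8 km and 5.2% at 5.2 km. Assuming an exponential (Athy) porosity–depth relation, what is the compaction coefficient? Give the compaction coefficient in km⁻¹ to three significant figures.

Athy: phi(Z) = phi₀ e^(−βZ) ⇒ phi₁/phi₂ = e^{β(Z₂−Z₁)} ⇒ β = ln(phi₁/phi₂)/(Z₂−Z₁)
β = ln(0.266/0.052) / (5.2 − 1.8) = ln(5.115) / 3.4 = 1.6323 / 3.4 = 0.4801 km⁻¹

0.480 km⁻¹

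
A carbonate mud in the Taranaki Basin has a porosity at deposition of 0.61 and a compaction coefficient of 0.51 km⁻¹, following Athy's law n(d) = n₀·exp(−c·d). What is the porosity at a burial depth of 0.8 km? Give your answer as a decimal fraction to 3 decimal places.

n = n₀·exp(−c·d) = 0.61 × exp(−0.51 × 0.8) = 0.61 × exp(−0.408)
  = 0.61 × 0.6650 = 0.4056

0.406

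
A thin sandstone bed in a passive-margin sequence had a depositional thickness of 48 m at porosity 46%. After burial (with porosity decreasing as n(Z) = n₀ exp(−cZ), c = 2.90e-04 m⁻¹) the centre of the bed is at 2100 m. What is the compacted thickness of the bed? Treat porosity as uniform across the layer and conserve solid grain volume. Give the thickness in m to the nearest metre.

35 m

Working in km (1 km = 1000 m; c in km⁻¹ = c in m⁻¹ × 1000):
Porosity at 2.1 km: n = 0.46·exp(−0.29×2.1) = 0.2502
Solid-volume conservation: h(1−n) = h₀(1−n₀) ⇒ h = h₀·(1−n₀)/(1−n)
h = 0.048 × (1 − 0.46)/(1 − 0.2502) = 0.048 × 0.7202 = 0.0346 km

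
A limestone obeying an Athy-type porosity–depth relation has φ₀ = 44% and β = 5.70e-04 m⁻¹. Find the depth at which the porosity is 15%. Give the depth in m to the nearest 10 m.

1890 m

Working in km (1 km = 1000 m; β in km⁻¹ = β in m⁻¹ × 1000):
Invert Athy's law: d = ln(φ₀/φ) / β
d = ln(0.44/0.15) / 0.57 = ln(2.933) / 0.57 = 1.0761 / 0.57 = 1.888 km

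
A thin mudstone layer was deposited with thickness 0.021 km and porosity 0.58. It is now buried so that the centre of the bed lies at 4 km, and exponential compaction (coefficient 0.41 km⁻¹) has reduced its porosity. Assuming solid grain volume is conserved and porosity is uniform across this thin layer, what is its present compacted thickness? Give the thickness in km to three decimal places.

0.010 km

Porosity at 4 km: phi = 0.58·exp(−0.41×4) = 0.1125
Solid-volume conservation: h(1−phi) = h₀(1−phi₀) ⇒ h = h₀·(1−phi₀)/(1−phi)
h = 0.021 × (1 − 0.58)/(1 − 0.1125) = 0.021 × 0.4732 = 0.0099 km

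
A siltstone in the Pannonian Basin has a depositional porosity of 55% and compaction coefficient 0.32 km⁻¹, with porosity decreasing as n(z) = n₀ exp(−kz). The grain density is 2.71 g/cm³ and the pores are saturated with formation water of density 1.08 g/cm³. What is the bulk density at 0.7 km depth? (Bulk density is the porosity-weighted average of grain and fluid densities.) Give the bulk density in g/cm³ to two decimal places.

1.99 g/cm³

Porosity at depth: n = 0.55·exp(−0.32×0.7) = 0.55×0.7993 = 0.4396
Bulk density: ρ_b = (1−n)ρ_g + n·ρ_f = 0.5604×2.71 + 0.4396×1.08
       = 1.519 + 0.475 = 1.993 g/cm³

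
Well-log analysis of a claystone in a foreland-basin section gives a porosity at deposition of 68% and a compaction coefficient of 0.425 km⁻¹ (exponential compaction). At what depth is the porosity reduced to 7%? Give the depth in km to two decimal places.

5.35 km

Invert Athy's law: z = ln(phi₀/phi) / k
z = ln(0.68/0.07) / 0.425 = ln(9.714) / 0.425 = 2.2736 / 0.425 = 5.350 km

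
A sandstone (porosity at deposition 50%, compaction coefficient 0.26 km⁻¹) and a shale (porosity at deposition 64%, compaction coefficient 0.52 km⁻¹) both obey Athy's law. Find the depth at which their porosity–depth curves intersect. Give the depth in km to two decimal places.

Set phi₀ₐ e^(−kₐd) = phi₀ᵦ e^(−kᵦd) ⇒ ln(phi₀ₐ/phi₀ᵦ) = (kₐ − kᵦ)·d
d = ln(0.5/0.64) / (0.26 − 0.52) = -0.2469 / -0.26 = 0.949 km

0.95 km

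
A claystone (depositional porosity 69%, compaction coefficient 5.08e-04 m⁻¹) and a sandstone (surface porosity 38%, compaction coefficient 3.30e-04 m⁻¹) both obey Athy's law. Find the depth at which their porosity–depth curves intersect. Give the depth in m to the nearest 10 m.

Working in km (1 km = 1000 m; β in km⁻¹ = β in m⁻¹ × 1000):
Set phi₀ₐ e^(−βₐZ) = phi₀ᵦ e^(−βᵦZ) ⇒ ln(phi₀ₐ/phi₀ᵦ) = (βₐ − βᵦ)·Z
Z = ln(0.69/0.38) / (0.508 − 0.33) = 0.5965 / 0.178 = 3.351 km

3350 m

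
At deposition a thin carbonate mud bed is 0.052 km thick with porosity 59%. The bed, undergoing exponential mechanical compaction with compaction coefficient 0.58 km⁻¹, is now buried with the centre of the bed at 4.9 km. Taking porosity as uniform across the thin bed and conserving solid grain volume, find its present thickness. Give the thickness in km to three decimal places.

0.022 km

Porosity at 4.9 km: n = 0.59·exp(−0.58×4.9) = 0.0344
Solid-volume conservation: h(1−n) = h₀(1−n₀) ⇒ h = h₀·(1−n₀)/(1−n)
h = 0.052 × (1 − 0.59)/(1 − 0.0344) = 0.052 × 0.4246 = 0.0221 km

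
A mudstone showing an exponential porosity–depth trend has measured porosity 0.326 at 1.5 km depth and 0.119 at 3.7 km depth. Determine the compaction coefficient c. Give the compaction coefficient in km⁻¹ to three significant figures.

0.458 km⁻¹

Athy: phi(d) = phi₀ e^(−cd) ⇒ phi₁/phi₂ = e^{c(d₂−d₁)} ⇒ c = ln(phi₁/phi₂)/(d₂−d₁)
c = ln(0.326/0.119) / (3.7 − 1.5) = ln(2.739) / 2.2 = 1.0078 / 2.2 = 0.4581 km⁻¹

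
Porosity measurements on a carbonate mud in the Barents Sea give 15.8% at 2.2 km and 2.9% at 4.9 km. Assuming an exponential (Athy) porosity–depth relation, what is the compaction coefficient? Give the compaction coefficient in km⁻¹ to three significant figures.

Athy: n(z) = n₀ e^(−kz) ⇒ n₁/n₂ = e^{k(z₂−z₁)} ⇒ k = ln(n₁/n₂)/(z₂−z₁)
k = ln(0.158/0.029) / (4.9 − 2.2) = ln(5.448) / 2.7 = 1.6953 / 2.7 = 0.6279 km⁻¹

0.628 km⁻¹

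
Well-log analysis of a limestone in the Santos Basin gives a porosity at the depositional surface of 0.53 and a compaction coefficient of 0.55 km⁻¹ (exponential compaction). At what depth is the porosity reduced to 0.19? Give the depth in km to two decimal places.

Invert Athy's law: Z = ln(phi₀/phi) / β
Z = ln(0.53/0.19) / 0.55 = ln(2.789) / 0.55 = 1.0259 / 0.55 = 1.865 km

1.87 km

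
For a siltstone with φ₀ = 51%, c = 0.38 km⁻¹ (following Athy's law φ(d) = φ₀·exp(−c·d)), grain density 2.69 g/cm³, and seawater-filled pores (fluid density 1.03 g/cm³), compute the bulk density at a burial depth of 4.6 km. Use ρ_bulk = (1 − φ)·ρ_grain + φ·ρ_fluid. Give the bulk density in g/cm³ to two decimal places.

2.54 g/cm³

Porosity at depth: φ = 0.51·exp(−0.38×4.6) = 0.51×0.1741 = 0.0888
Bulk density: ρ_b = (1−φ)ρ_g + φ·ρ_f = 0.9112×2.69 + 0.0888×1.03
       = 2.451 + 0.091 = 2.543 g/cm³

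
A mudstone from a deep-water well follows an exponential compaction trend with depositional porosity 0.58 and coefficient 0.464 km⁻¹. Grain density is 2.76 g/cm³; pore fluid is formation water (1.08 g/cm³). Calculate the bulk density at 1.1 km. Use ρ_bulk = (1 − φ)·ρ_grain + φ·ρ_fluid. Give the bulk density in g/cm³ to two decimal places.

2.18 g/cm³

Porosity at depth: phi = 0.58·exp(−0.464×1.1) = 0.58×0.6003 = 0.3481
Bulk density: ρ_b = (1−phi)ρ_g + phi·ρ_f = 0.6519×2.76 + 0.3481×1.08
       = 1.799 + 0.376 = 2.175 g/cm³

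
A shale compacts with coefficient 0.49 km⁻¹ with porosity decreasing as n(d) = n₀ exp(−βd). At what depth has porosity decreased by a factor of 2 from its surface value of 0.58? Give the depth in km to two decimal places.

n/n₀ = 1/2 ⇒ exp(−β·d) = 1/2 ⇒ d = ln(2) / β
d = 0.6931 / 0.49 = 1.415 km

1.41 km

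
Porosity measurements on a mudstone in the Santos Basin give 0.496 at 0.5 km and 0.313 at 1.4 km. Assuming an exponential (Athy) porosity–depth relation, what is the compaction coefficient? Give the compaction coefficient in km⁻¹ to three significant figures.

0.512 km⁻¹

Athy: n(d) = n₀ e^(−βd) ⇒ n₁/n₂ = e^{β(d₂−d₁)} ⇒ β = ln(n₁/n₂)/(d₂−d₁)
β = ln(0.496/0.313) / (1.4 − 0.5) = ln(1.585) / 0.9 = 0.4604 / 0.9 = 0.5115 km⁻¹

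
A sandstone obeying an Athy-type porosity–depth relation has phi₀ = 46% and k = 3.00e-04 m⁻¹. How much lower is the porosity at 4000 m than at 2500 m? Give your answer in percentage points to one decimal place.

Working in km (1 km = 1000 m; k in km⁻¹ = k in m⁻¹ × 1000):
phi(2.5) = 0.46·e^(−0.3×2.5) = 0.2173
phi(4) = 0.46·e^(−0.3×4) = 0.1385
Δphi = 0.2173 − 0.1385 = 0.0787

7.9 percentage points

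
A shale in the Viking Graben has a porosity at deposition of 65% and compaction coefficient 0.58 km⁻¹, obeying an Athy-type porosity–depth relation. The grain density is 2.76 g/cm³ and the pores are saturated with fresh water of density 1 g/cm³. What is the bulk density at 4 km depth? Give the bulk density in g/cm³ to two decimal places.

Porosity at depth: φ = 0.65·exp(−0.58×4) = 0.65×0.0983 = 0.0639
Bulk density: ρ_b = (1−φ)ρ_g + φ·ρ_f = 0.9361×2.76 + 0.0639×1
       = 2.584 + 0.064 = 2.648 g/cm³

2.65 g/cm³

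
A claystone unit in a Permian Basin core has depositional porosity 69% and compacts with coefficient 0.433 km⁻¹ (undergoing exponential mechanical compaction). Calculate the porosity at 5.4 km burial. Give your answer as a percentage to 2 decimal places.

n = n₀·exp(−c·d) = 0.69 × exp(−0.433 × 5.4) = 0.69 × exp(−2.338)
  = 0.69 × 0.0965 = 0.0666

6.66%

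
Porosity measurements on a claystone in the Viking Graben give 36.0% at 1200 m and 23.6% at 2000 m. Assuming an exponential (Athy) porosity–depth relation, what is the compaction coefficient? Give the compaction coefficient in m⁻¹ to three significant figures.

Working in km (1 km = 1000 m; β in km⁻¹ = β in m⁻¹ × 1000):
Athy: phi(z) = phi₀ e^(−βz) ⇒ phi₁/phi₂ = e^{β(z₂−z₁)} ⇒ β = ln(phi₁/phi₂)/(z₂−z₁)
β = ln(0.36/0.236) / (2 − 1.2) = ln(1.525) / 0.8 = 0.4223 / 0.8 = 0.5278 km⁻¹

0.000528 m⁻¹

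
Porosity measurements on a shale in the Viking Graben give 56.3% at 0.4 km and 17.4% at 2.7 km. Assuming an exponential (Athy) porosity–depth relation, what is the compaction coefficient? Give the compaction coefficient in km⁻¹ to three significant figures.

Athy: n(d) = n₀ e^(−kd) ⇒ n₁/n₂ = e^{k(d₂−d₁)} ⇒ k = ln(n₁/n₂)/(d₂−d₁)
k = ln(0.563/0.174) / (2.7 − 0.4) = ln(3.236) / 2.3 = 1.1742 / 2.3 = 0.5105 km⁻¹

0.511 km⁻¹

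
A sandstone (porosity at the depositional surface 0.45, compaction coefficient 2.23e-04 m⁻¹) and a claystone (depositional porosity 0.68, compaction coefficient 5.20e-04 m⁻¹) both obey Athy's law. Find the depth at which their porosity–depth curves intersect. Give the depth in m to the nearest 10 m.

1390 m

Working in km (1 km = 1000 m; k in km⁻¹ = k in m⁻¹ × 1000):
Set φ₀ₐ e^(−kₐd) = φ₀ᵦ e^(−kᵦd) ⇒ ln(φ₀ₐ/φ₀ᵦ) = (kₐ − kᵦ)·d
d = ln(0.45/0.68) / (0.223 − 0.52) = -0.4128 / -0.297 = 1.390 km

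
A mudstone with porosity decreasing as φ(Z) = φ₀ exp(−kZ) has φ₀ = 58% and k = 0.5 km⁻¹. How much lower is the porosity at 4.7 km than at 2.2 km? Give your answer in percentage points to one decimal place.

13.8 percentage points

φ(2.2) = 0.58·e^(−0.5×2.2) = 0.1931
φ(4.7) = 0.58·e^(−0.5×4.7) = 0.0553
Δφ = 0.1931 − 0.0553 = 0.1378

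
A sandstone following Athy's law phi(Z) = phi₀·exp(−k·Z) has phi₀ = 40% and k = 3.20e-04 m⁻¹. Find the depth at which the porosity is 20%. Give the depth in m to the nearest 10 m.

Working in km (1 km = 1000 m; k in km⁻¹ = k in m⁻¹ × 1000):
Invert Athy's law: Z = ln(phi₀/phi) / k
Z = ln(0.4/0.2) / 0.32 = ln(2) / 0.32 = 0.6931 / 0.32 = 2.166 km

2170 m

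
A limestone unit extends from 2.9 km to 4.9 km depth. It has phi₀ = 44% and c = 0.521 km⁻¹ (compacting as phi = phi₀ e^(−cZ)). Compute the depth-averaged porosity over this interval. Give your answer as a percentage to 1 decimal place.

⟨phi⟩ = (1/(Z₂−Z₁)) ∫ phi₀ e^(−cZ) dZ = phi₀·(e^(−c·Z₁) − e^(−c·Z₂)) / (c·(Z₂−Z₁))
e^(−0.521×2.9) = 0.2207; e^(−0.521×4.9) = 0.0779
⟨phi⟩ = 0.44 × (0.2207 − 0.0779) / (0.521 × 2) = 0.44 × 0.1371 = 0.0603

6.0%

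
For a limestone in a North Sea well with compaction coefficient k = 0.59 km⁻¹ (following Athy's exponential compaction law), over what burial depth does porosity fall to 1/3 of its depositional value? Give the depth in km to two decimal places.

n/n₀ = 1/3 ⇒ exp(−k·Z) = 1/3 ⇒ Z = ln(3) / k
Z = 1.0986 / 0.59 = 1.862 km

1.86 km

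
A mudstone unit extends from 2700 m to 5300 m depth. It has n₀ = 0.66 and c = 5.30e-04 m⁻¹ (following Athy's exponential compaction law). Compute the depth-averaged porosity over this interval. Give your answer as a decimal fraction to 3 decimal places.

0.086

Working in km (1 km = 1000 m; c in km⁻¹ = c in m⁻¹ × 1000):
⟨n⟩ = (1/(Z₂−Z₁)) ∫ n₀ e^(−cZ) dZ = n₀·(e^(−c·Z₁) − e^(−c·Z₂)) / (c·(Z₂−Z₁))
e^(−0.53×2.7) = 0.2391; e^(−0.53×5.3) = 0.0603
⟨n⟩ = 0.66 × (0.2391 − 0.0603) / (0.53 × 2.6) = 0.66 × 0.1298 = 0.0856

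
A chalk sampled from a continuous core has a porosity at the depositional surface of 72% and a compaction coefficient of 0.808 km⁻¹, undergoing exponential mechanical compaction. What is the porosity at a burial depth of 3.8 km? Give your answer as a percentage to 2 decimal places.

3.34%

φ = φ₀·exp(−c·z) = 0.72 × exp(−0.808 × 3.8) = 0.72 × exp(−3.07)
  = 0.72 × 0.0464 = 0.0334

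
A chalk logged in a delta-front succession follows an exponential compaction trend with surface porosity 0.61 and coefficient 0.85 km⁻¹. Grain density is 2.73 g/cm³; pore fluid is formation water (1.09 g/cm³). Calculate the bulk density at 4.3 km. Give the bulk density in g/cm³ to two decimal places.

Porosity at depth: n = 0.61·exp(−0.85×4.3) = 0.61×0.0259 = 0.0158
Bulk density: ρ_b = (1−n)ρ_g + n·ρ_f = 0.9842×2.73 + 0.0158×1.09
       = 2.687 + 0.017 = 2.704 g/cm³

2.70 g/cm³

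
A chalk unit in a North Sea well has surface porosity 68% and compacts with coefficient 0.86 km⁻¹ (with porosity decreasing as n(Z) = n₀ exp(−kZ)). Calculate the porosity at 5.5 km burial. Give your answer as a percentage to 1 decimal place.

n = n₀·exp(−k·Z) = 0.68 × exp(−0.86 × 5.5) = 0.68 × exp(−4.73)
  = 0.68 × 0.0088 = 0.0060

0.6%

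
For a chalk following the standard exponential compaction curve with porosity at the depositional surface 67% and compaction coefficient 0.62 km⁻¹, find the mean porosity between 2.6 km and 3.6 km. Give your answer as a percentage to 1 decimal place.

⟨phi⟩ = (1/(Z₂−Z₁)) ∫ phi₀ e^(−cZ) dZ = phi₀·(e^(−c·Z₁) − e^(−c·Z₂)) / (c·(Z₂−Z₁))
e^(−0.62×2.6) = 0.1995; e^(−0.62×3.6) = 0.1073
⟨phi⟩ = 0.67 × (0.1995 − 0.1073) / (0.62 × 1) = 0.67 × 0.1487 = 0.0996

10.0%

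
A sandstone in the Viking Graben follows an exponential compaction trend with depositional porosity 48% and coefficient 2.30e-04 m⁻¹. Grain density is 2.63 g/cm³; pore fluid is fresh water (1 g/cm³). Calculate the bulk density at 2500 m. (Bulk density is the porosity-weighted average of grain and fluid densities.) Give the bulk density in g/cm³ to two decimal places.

2.19 g/cm³

Working in km (1 km = 1000 m; k in km⁻¹ = k in m⁻¹ × 1000):
Porosity at depth: n = 0.48·exp(−0.23×2.5) = 0.48×0.5627 = 0.2701
Bulk density: ρ_b = (1−n)ρ_g + n·ρ_f = 0.7299×2.63 + 0.2701×1
       = 1.920 + 0.270 = 2.190 g/cm³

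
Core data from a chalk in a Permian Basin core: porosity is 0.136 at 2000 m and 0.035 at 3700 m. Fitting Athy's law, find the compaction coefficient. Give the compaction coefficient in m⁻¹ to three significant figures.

0.000798 m⁻¹

Working in km (1 km = 1000 m; k in km⁻¹ = k in m⁻¹ × 1000):
Athy: phi(d) = phi₀ e^(−kd) ⇒ phi₁/phi₂ = e^{k(d₂−d₁)} ⇒ k = ln(phi₁/phi₂)/(d₂−d₁)
k = ln(0.136/0.035) / (3.7 − 2) = ln(3.886) / 1.7 = 1.3573 / 1.7 = 0.7984 km⁻¹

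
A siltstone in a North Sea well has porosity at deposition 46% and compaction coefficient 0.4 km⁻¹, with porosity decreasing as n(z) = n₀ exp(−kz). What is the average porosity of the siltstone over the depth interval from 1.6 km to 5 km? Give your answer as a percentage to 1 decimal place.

13.3%

⟨n⟩ = (1/(z₂−z₁)) ∫ n₀ e^(−kz) dz = n₀·(e^(−k·z₁) − e^(−k·z₂)) / (k·(z₂−z₁))
e^(−0.4×1.6) = 0.5273; e^(−0.4×5) = 0.1353
⟨n⟩ = 0.46 × (0.5273 − 0.1353) / (0.4 × 3.4) = 0.46 × 0.2882 = 0.1326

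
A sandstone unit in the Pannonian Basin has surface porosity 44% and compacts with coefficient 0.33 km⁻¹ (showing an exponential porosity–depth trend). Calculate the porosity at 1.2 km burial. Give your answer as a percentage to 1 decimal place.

φ = φ₀·exp(−k·z) = 0.44 × exp(−0.33 × 1.2) = 0.44 × exp(−0.396)
  = 0.44 × 0.6730 = 0.2961

29.6%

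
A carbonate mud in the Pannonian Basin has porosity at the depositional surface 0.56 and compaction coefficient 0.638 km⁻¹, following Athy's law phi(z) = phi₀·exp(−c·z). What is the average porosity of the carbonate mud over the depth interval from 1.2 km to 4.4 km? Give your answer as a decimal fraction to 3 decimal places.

0.111

⟨phi⟩ = (1/(z₂−z₁)) ∫ phi₀ e^(−cz) dz = phi₀·(e^(−c·z₁) − e^(−c·z₂)) / (c·(z₂−z₁))
e^(−0.638×1.2) = 0.4651; e^(−0.638×4.4) = 0.0604
⟨phi⟩ = 0.56 × (0.4651 − 0.0604) / (0.638 × 3.2) = 0.56 × 0.1982 = 0.1110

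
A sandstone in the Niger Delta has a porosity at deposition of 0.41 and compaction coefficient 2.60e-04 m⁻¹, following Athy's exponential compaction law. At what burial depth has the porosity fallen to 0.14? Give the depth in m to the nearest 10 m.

4130 m

Working in km (1 km = 1000 m; β in km⁻¹ = β in m⁻¹ × 1000):
Invert Athy's law: z = ln(n₀/n) / β
z = ln(0.41/0.14) / 0.26 = ln(2.929) / 0.26 = 1.0745 / 0.26 = 4.133 km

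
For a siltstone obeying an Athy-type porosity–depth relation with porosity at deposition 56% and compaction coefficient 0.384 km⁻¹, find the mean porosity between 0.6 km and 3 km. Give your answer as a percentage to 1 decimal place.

29.1%

⟨n⟩ = (1/(z₂−z₁)) ∫ n₀ e^(−cz) dz = n₀·(e^(−c·z₁) − e^(−c·z₂)) / (c·(z₂−z₁))
e^(−0.384×0.6) = 0.7942; e^(−0.384×3) = 0.3160
⟨n⟩ = 0.56 × (0.7942 − 0.3160) / (0.384 × 2.4) = 0.56 × 0.5189 = 0.2906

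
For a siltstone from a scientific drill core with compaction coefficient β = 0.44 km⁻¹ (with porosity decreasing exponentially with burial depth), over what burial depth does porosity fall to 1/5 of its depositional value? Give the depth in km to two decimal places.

3.66 km

φ/φ₀ = 1/5 ⇒ exp(−β·Z) = 1/5 ⇒ Z = ln(5) / β
Z = 1.6094 / 0.44 = 3.658 km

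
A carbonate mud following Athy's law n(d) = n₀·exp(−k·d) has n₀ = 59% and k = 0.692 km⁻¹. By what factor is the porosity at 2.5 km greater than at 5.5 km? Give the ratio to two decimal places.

7.97

n(d₁)/n(d₂) = e^(−k·d₁)/e^(−k·d₂) = e^{k(d₂−d₁)}
= exp(0.692 × 3) = exp(2.076) = 7.9725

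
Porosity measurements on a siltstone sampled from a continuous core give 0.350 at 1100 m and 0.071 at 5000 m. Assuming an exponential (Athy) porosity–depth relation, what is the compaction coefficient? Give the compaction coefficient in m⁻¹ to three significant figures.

Working in km (1 km = 1000 m; c in km⁻¹ = c in m⁻¹ × 1000):
Athy: phi(Z) = phi₀ e^(−cZ) ⇒ phi₁/phi₂ = e^{c(Z₂−Z₁)} ⇒ c = ln(phi₁/phi₂)/(Z₂−Z₁)
c = ln(0.35/0.071) / (5 − 1.1) = ln(4.93) / 3.9 = 1.5953 / 3.9 = 0.409 km⁻¹

0.000409 m⁻¹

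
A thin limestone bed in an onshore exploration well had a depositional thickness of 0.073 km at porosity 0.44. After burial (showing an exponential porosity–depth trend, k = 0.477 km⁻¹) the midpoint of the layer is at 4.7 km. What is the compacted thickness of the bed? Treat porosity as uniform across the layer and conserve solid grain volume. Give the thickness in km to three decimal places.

0.043 km

Porosity at 4.7 km: φ = 0.44·exp(−0.477×4.7) = 0.0468
Solid-volume conservation: h(1−φ) = h₀(1−φ₀) ⇒ h = h₀·(1−φ₀)/(1−φ)
h = 0.073 × (1 − 0.44)/(1 − 0.0468) = 0.073 × 0.5875 = 0.0429 km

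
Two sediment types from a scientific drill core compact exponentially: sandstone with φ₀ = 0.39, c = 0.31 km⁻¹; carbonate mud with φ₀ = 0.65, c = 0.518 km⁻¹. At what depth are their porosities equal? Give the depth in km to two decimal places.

Set φ₀ₐ e^(−cₐZ) = φ₀ᵦ e^(−cᵦZ) ⇒ ln(φ₀ₐ/φ₀ᵦ) = (cₐ − cᵦ)·Z
Z = ln(0.39/0.65) / (0.31 − 0.518) = -0.5108 / -0.208 = 2.456 km

2.46 km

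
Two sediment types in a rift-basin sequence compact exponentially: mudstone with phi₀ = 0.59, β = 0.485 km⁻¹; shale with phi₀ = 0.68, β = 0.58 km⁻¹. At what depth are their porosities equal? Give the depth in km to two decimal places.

Set phi₀ₐ e^(−βₐz) = phi₀ᵦ e^(−βᵦz) ⇒ ln(phi₀ₐ/phi₀ᵦ) = (βₐ − βᵦ)·z
z = ln(0.59/0.68) / (0.485 − 0.58) = -0.1420 / -0.095 = 1.494 km

1.49 km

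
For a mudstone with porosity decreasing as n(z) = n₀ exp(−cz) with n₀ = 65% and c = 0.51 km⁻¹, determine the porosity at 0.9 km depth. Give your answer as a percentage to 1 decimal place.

n = n₀·exp(−c·z) = 0.65 × exp(−0.51 × 0.9) = 0.65 × exp(−0.459)
  = 0.65 × 0.6319 = 0.4107

41.1%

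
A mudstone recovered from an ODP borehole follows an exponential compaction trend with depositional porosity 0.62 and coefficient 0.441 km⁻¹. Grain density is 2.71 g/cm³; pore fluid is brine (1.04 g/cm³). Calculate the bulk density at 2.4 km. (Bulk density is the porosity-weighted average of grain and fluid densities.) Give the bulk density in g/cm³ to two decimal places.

Porosity at depth: φ = 0.62·exp(−0.441×2.4) = 0.62×0.3470 = 0.2151
Bulk density: ρ_b = (1−φ)ρ_g + φ·ρ_f = 0.7849×2.71 + 0.2151×1.04
       = 2.127 + 0.224 = 2.351 g/cm³

2.35 g/cm³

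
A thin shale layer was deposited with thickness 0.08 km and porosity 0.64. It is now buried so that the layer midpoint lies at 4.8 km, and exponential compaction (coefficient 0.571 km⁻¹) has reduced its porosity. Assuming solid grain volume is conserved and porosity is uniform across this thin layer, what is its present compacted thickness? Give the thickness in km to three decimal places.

0.030 km

Porosity at 4.8 km: phi = 0.64·exp(−0.571×4.8) = 0.0413
Solid-volume conservation: h(1−phi) = h₀(1−phi₀) ⇒ h = h₀·(1−phi₀)/(1−phi)
h = 0.08 × (1 − 0.64)/(1 − 0.0413) = 0.08 × 0.3755 = 0.0300 km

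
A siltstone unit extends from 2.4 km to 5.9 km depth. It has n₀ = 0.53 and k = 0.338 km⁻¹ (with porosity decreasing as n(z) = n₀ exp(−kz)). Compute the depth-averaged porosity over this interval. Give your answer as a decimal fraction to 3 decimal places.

0.138

⟨n⟩ = (1/(z₂−z₁)) ∫ n₀ e^(−kz) dz = n₀·(e^(−k·z₁) − e^(−k·z₂)) / (k·(z₂−z₁))
e^(−0.338×2.4) = 0.4443; e^(−0.338×5.9) = 0.1361
⟨n⟩ = 0.53 × (0.4443 − 0.1361) / (0.338 × 3.5) = 0.53 × 0.2605 = 0.1381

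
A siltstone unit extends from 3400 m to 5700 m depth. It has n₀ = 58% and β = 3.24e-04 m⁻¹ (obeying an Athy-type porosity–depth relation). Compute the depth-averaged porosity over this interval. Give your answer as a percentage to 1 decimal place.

Working in km (1 km = 1000 m; β in km⁻¹ = β in m⁻¹ × 1000):
⟨n⟩ = (1/(Z₂−Z₁)) ∫ n₀ e^(−βZ) dZ = n₀·(e^(−β·Z₁) − e^(−β·Z₂)) / (β·(Z₂−Z₁))
e^(−0.324×3.4) = 0.3323; e^(−0.324×5.7) = 0.1577
⟨n⟩ = 0.58 × (0.3323 − 0.1577) / (0.324 × 2.3) = 0.58 × 0.2343 = 0.1359

13.6%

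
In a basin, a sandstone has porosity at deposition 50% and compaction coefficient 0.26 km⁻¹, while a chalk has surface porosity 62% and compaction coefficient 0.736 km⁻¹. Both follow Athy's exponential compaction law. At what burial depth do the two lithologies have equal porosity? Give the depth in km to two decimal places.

0.45 km

Set φ₀ₐ e^(−βₐd) = φ₀ᵦ e^(−βᵦd) ⇒ ln(φ₀ₐ/φ₀ᵦ) = (βₐ − βᵦ)·d
d = ln(0.5/0.62) / (0.26 − 0.736) = -0.2151 / -0.476 = 0.452 km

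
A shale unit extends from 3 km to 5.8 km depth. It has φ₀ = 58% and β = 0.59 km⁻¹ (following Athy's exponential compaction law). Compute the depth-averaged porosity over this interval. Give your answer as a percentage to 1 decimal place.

4.8%

⟨φ⟩ = (1/(Z₂−Z₁)) ∫ φ₀ e^(−βZ) dZ = φ₀·(e^(−β·Z₁) − e^(−β·Z₂)) / (β·(Z₂−Z₁))
e^(−0.59×3) = 0.1703; e^(−0.59×5.8) = 0.0326
⟨φ⟩ = 0.58 × (0.1703 − 0.0326) / (0.59 × 2.8) = 0.58 × 0.0833 = 0.0483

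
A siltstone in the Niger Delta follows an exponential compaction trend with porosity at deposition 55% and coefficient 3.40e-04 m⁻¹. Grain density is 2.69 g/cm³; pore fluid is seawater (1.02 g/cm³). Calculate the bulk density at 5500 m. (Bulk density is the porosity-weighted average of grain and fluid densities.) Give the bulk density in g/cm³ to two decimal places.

2.55 g/cm³

Working in km (1 km = 1000 m; k in km⁻¹ = k in m⁻¹ × 1000):
Porosity at depth: φ = 0.55·exp(−0.34×5.5) = 0.55×0.1541 = 0.0848
Bulk density: ρ_b = (1−φ)ρ_g + φ·ρ_f = 0.9152×2.69 + 0.0848×1.02
       = 2.462 + 0.086 = 2.548 g/cm³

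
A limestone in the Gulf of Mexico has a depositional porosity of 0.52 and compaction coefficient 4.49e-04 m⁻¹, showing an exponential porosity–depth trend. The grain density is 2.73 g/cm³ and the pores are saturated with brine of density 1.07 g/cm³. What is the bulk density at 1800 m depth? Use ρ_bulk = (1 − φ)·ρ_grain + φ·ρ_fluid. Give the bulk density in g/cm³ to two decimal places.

2.35 g/cm³

Working in km (1 km = 1000 m; c in km⁻¹ = c in m⁻¹ × 1000):
Porosity at depth: φ = 0.52·exp(−0.449×1.8) = 0.52×0.4457 = 0.2317
Bulk density: ρ_b = (1−φ)ρ_g + φ·ρ_f = 0.7683×2.73 + 0.2317×1.07
       = 2.097 + 0.248 = 2.345 g/cm³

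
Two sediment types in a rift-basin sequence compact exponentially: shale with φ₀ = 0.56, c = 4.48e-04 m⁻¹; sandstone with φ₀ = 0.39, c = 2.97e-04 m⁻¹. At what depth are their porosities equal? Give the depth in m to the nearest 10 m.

Working in km (1 km = 1000 m; c in km⁻¹ = c in m⁻¹ × 1000):
Set φ₀ₐ e^(−cₐZ) = φ₀ᵦ e^(−cᵦZ) ⇒ ln(φ₀ₐ/φ₀ᵦ) = (cₐ − cᵦ)·Z
Z = ln(0.56/0.39) / (0.448 − 0.297) = 0.3618 / 0.151 = 2.396 km

2400 m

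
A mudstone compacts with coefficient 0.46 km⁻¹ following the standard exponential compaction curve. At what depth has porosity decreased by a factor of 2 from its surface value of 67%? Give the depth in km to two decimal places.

n/n₀ = 1/2 ⇒ exp(−k·z) = 1/2 ⇒ z = ln(2) / k
z = 0.6931 / 0.46 = 1.507 km

1.51 km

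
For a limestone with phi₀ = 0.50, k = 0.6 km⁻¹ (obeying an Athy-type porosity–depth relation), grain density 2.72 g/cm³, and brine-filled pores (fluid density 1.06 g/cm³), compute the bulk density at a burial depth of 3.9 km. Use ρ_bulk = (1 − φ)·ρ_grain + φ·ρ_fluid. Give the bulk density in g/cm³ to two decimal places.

2.64 g/cm³

Porosity at depth: phi = 0.5·exp(−0.6×3.9) = 0.5×0.0963 = 0.0482
Bulk density: ρ_b = (1−phi)ρ_g + phi·ρ_f = 0.9518×2.72 + 0.0482×1.06
       = 2.589 + 0.051 = 2.640 g/cm³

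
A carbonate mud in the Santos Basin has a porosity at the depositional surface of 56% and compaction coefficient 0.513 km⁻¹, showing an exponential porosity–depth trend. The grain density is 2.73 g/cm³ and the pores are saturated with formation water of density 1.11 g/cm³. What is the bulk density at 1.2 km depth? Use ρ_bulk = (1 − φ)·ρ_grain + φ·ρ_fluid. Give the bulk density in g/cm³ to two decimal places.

2.24 g/cm³

Porosity at depth: phi = 0.56·exp(−0.513×1.2) = 0.56×0.5403 = 0.3026
Bulk density: ρ_b = (1−phi)ρ_g + phi·ρ_f = 0.6974×2.73 + 0.3026×1.11
       = 1.904 + 0.336 = 2.240 g/cm³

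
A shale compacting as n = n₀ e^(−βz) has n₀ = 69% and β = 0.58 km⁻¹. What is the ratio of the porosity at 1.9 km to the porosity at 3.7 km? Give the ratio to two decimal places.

n(z₁)/n(z₂) = e^(−β·z₁)/e^(−β·z₂) = e^{β(z₂−z₁)}
= exp(0.58 × 1.8) = exp(1.044) = 2.8406

2.84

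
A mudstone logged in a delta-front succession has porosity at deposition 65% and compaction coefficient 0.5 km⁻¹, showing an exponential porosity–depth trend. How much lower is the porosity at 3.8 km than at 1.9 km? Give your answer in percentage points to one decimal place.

n(1.9) = 0.65·e^(−0.5×1.9) = 0.2514
n(3.8) = 0.65·e^(−0.5×3.8) = 0.0972
Δn = 0.2514 − 0.0972 = 0.1542

15.4 percentage points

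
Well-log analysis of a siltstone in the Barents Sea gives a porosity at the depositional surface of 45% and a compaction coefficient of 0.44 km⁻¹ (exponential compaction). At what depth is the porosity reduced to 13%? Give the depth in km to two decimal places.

2.82 km

Invert Athy's law: d = ln(n₀/n) / β
d = ln(0.45/0.13) / 0.44 = ln(3.462) / 0.44 = 1.2417 / 0.44 = 2.822 km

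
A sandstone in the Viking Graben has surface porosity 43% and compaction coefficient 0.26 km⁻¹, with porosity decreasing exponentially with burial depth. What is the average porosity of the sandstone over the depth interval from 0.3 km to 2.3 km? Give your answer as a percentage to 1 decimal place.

⟨phi⟩ = (1/(Z₂−Z₁)) ∫ phi₀ e^(−cZ) dZ = phi₀·(e^(−c·Z₁) − e^(−c·Z₂)) / (c·(Z₂−Z₁))
e^(−0.26×0.3) = 0.9250; e^(−0.26×2.3) = 0.5499
⟨phi⟩ = 0.43 × (0.9250 − 0.5499) / (0.26 × 2) = 0.43 × 0.7213 = 0.3101

31.0%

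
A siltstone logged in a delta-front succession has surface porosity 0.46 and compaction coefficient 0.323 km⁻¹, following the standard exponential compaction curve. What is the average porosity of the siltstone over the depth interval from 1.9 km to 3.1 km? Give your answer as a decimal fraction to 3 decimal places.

0.206

⟨φ⟩ = (1/(d₂−d₁)) ∫ φ₀ e^(−cd) dd = φ₀·(e^(−c·d₁) − e^(−c·d₂)) / (c·(d₂−d₁))
e^(−0.323×1.9) = 0.5413; e^(−0.323×3.1) = 0.3674
⟨φ⟩ = 0.46 × (0.5413 − 0.3674) / (0.323 × 1.2) = 0.46 × 0.4488 = 0.2064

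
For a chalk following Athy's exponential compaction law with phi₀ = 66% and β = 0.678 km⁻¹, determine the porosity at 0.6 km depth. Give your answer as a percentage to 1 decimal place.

43.9%

phi = phi₀·exp(−β·d) = 0.66 × exp(−0.678 × 0.6) = 0.66 × exp(−0.4068)
  = 0.66 × 0.6658 = 0.4394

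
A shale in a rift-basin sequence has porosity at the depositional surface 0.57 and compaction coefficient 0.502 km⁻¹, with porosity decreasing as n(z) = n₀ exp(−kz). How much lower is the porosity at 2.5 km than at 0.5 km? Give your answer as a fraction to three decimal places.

n(0.5) = 0.57·e^(−0.502×0.5) = 0.4435
n(2.5) = 0.57·e^(−0.502×2.5) = 0.1625
Δn = 0.4435 − 0.1625 = 0.2810

0.281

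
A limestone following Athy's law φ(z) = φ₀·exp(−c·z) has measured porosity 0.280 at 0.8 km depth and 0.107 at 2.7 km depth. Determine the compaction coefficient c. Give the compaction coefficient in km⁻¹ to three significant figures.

Athy: φ(z) = φ₀ e^(−cz) ⇒ φ₁/φ₂ = e^{c(z₂−z₁)} ⇒ c = ln(φ₁/φ₂)/(z₂−z₁)
c = ln(0.28/0.107) / (2.7 − 0.8) = ln(2.617) / 1.9 = 0.9620 / 1.9 = 0.5063 km⁻¹

0.506 km⁻¹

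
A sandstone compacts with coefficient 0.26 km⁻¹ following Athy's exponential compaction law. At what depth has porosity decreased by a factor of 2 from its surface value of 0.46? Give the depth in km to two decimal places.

φ/φ₀ = 1/2 ⇒ exp(−k·Z) = 1/2 ⇒ Z = ln(2) / k
Z = 0.6931 / 0.26 = 2.666 km

2.67 km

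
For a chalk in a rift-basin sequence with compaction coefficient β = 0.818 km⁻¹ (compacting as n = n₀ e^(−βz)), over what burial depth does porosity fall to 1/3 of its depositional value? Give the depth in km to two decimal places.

1.34 km

n/n₀ = 1/3 ⇒ exp(−β·z) = 1/3 ⇒ z = ln(3) / β
z = 1.0986 / 0.818 = 1.343 km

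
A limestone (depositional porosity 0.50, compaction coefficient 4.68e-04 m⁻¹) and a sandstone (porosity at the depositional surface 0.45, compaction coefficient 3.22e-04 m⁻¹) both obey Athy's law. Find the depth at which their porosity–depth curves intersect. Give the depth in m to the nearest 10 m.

720 m

Working in km (1 km = 1000 m; β in km⁻¹ = β in m⁻¹ × 1000):
Set n₀ₐ e^(−βₐZ) = n₀ᵦ e^(−βᵦZ) ⇒ ln(n₀ₐ/n₀ᵦ) = (βₐ − βᵦ)·Z
Z = ln(0.5/0.45) / (0.468 − 0.322) = 0.1054 / 0.146 = 0.722 km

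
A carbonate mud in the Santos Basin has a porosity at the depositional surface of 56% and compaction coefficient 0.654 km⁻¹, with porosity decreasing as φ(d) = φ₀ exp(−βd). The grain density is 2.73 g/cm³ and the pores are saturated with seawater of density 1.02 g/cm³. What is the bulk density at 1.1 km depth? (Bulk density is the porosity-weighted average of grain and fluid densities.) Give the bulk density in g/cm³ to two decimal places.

2.26 g/cm³

Porosity at depth: φ = 0.56·exp(−0.654×1.1) = 0.56×0.4870 = 0.2727
Bulk density: ρ_b = (1−φ)ρ_g + φ·ρ_f = 0.7273×2.73 + 0.2727×1.02
       = 1.985 + 0.278 = 2.264 g/cm³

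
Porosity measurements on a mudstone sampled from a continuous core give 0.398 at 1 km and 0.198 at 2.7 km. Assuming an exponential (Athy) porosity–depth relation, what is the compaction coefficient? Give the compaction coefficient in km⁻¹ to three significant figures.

0.411 km⁻¹

Athy: φ(Z) = φ₀ e^(−βZ) ⇒ φ₁/φ₂ = e^{β(Z₂−Z₁)} ⇒ β = ln(φ₁/φ₂)/(Z₂−Z₁)
β = ln(0.398/0.198) / (2.7 − 1) = ln(2.01) / 1.7 = 0.6982 / 1.7 = 0.4107 km⁻¹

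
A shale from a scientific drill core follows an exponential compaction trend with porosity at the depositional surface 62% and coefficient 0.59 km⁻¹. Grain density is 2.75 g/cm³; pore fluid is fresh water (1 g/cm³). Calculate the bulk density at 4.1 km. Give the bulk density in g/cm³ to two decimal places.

2.65 g/cm³

Porosity at depth: n = 0.62·exp(−0.59×4.1) = 0.62×0.0890 = 0.0552
Bulk density: ρ_b = (1−n)ρ_g + n·ρ_f = 0.9448×2.75 + 0.0552×1
       = 2.598 + 0.055 = 2.653 g/cm³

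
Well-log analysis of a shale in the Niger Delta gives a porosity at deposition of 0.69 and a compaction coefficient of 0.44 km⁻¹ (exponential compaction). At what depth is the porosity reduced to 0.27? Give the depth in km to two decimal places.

2.13 km

Invert Athy's law: d = ln(phi₀/phi) / k
d = ln(0.69/0.27) / 0.44 = ln(2.556) / 0.44 = 0.9383 / 0.44 = 2.132 km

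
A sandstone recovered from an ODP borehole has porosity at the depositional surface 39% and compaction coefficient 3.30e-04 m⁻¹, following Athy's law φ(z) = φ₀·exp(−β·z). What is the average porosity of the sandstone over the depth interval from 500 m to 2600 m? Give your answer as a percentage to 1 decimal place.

23.9%

Working in km (1 km = 1000 m; β in km⁻¹ = β in m⁻¹ × 1000):
⟨φ⟩ = (1/(z₂−z₁)) ∫ φ₀ e^(−βz) dz = φ₀·(e^(−β·z₁) − e^(−β·z₂)) / (β·(z₂−z₁))
e^(−0.33×0.5) = 0.8479; e^(−0.33×2.6) = 0.4240
⟨φ⟩ = 0.39 × (0.8479 − 0.4240) / (0.33 × 2.1) = 0.39 × 0.6117 = 0.2385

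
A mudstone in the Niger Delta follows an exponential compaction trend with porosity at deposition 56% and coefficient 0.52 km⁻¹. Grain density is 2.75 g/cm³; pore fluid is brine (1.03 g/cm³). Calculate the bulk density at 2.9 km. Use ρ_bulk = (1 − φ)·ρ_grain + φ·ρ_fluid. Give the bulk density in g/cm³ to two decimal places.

Porosity at depth: phi = 0.56·exp(−0.52×2.9) = 0.56×0.2214 = 0.1240
Bulk density: ρ_b = (1−phi)ρ_g + phi·ρ_f = 0.8760×2.75 + 0.1240×1.03
       = 2.409 + 0.128 = 2.537 g/cm³

2.54 g/cm³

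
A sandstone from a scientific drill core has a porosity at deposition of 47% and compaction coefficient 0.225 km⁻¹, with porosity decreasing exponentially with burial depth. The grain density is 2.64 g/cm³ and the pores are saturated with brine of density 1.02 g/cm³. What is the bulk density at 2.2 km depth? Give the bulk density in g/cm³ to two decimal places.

2.18 g/cm³

Porosity at depth: φ = 0.47·exp(−0.225×2.2) = 0.47×0.6096 = 0.2865
Bulk density: ρ_b = (1−φ)ρ_g + φ·ρ_f = 0.7135×2.64 + 0.2865×1.02
       = 1.884 + 0.292 = 2.176 g/cm³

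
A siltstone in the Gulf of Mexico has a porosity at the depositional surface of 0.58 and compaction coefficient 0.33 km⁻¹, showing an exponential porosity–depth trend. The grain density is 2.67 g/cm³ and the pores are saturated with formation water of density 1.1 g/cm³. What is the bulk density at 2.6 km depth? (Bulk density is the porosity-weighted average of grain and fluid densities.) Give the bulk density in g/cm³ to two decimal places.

2.28 g/cm³

Porosity at depth: phi = 0.58·exp(−0.33×2.6) = 0.58×0.4240 = 0.2459
Bulk density: ρ_b = (1−phi)ρ_g + phi·ρ_f = 0.7541×2.67 + 0.2459×1.1
       = 2.013 + 0.271 = 2.284 g/cm³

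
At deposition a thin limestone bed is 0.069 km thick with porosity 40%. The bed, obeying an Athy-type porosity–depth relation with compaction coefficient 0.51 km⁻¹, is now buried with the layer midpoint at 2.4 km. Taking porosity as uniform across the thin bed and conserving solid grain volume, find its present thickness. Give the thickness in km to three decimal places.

0.047 km

Porosity at 2.4 km: n = 0.4·exp(−0.51×2.4) = 0.1176
Solid-volume conservation: h(1−n) = h₀(1−n₀) ⇒ h = h₀·(1−n₀)/(1−n)
h = 0.069 × (1 − 0.4)/(1 − 0.1176) = 0.069 × 0.6800 = 0.0469 km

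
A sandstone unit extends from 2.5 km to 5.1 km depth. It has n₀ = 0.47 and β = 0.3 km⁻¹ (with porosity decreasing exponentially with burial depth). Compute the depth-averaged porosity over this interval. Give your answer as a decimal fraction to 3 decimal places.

⟨n⟩ = (1/(Z₂−Z₁)) ∫ n₀ e^(−βZ) dZ = n₀·(e^(−β·Z₁) − e^(−β·Z₂)) / (β·(Z₂−Z₁))
e^(−0.3×2.5) = 0.4724; e^(−0.3×5.1) = 0.2165
⟨n⟩ = 0.47 × (0.4724 − 0.2165) / (0.3 × 2.6) = 0.47 × 0.3280 = 0.1542

0.154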